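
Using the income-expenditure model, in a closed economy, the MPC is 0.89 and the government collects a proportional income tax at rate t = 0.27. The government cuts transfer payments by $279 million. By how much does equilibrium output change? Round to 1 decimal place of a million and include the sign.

The transfer change shifts disposable income by −$279 million, so first-round consumption changes by c·ΔTR = 0.89 × (−$279 million) = −$248.31 million.
Expenditure multiplier = 1/(1 − c(1−t)) = 1/(1 − 0.89×0.73) = 1/0.3503 ≈ 2.855.
The transfer multiplier is c × k ≈ 2.541, so ΔY = k × (c·ΔTR) = (−$248.31 million) / 0.3503 ≈ −$708.8 million.

−$708.8 million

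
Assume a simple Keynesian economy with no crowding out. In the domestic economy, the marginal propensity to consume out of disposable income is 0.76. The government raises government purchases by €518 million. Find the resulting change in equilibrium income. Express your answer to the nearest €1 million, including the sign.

+€2,158 million

Spending multiplier = 1/(1 − MPC) = 1/(1 − 0.76) = 1/0.24 ≈ 4.167.
ΔY = k × ΔG = (+€518 million) / 0.24 ≈ +€2,158 million.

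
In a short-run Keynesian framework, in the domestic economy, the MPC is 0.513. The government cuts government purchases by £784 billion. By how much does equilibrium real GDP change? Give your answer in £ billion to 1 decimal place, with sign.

−£1,609.9 billion

Spending multiplier = 1/(1 − MPC) = 1/(1 − 0.513) = 1/0.487 ≈ 2.053.
ΔY = k × ΔG = (−£784 billion) / 0.487 ≈ −£1,609.9 billion.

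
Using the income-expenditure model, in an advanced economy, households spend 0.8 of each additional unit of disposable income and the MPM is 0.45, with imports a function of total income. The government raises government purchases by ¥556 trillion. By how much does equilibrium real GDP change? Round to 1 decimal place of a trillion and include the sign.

+¥855.4 trillion

Spending multiplier = 1/(1 − c + m) = 1/(1 − 0.8 + 0.45) = 1/0.65 ≈ 1.538.
ΔY = k × ΔG = (+¥556 trillion) / 0.65 ≈ +¥855.4 trillion.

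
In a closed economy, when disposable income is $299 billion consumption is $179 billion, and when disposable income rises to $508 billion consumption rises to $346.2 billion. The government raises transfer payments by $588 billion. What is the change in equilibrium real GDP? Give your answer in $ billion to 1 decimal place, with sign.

+$2,352.0 billion

MPC = ΔC/ΔYd = (346.2 − 179)/(508 − 299) = 167.2/209 = 0.8.
The transfer change shifts disposable income by +$588 billion, so first-round consumption changes by c·ΔTR = 0.8 × (+$588 billion) = +$470.4 billion.
Expenditure multiplier = 1/(1 − MPC) = 1/(1 − 0.8) = 1/0.2 = 5.
The transfer multiplier is c × k = 4, so ΔY = k × (c·ΔTR) = (+$470.4 billion) / 0.2 = +$2,352 billion.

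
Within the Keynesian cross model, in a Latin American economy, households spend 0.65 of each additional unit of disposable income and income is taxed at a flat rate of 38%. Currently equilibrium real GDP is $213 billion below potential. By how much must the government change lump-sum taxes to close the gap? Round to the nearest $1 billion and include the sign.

−$196 billion

Spending multiplier = 1/(1 − c(1−t)) = 1/(1 − 0.65×0.62) = 1/0.597 ≈ 1.675.
Tax multiplier = −c·k = −0.65/0.597 ≈ −1.089. Need ΔY = +$213 billion, so ΔT = ΔY/(−c·k) = −(+$213 billion) × 0.597 / 0.65 ≈ −$196 billion.
The government should cut lump-sum taxes by $196 billion.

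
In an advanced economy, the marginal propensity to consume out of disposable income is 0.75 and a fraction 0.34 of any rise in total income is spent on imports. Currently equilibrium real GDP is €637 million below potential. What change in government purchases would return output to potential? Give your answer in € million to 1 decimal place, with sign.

+€375.8 million

Spending multiplier = 1/(1 − c + m) = 1/(1 − 0.75 + 0.34) = 1/0.59 ≈ 1.695.
Need ΔY = +€637 million, so ΔG = ΔY/k = (+€637 million) × 0.59 ≈ +€375.8 million.
The government should increase government purchases by €375.8 million.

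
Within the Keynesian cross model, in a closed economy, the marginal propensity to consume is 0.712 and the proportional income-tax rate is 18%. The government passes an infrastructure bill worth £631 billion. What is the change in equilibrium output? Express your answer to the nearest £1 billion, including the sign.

+£1,516 billion

Expenditure multiplier = 1/(1 − c(1−t)) = 1/(1 − 0.712×0.82) = 1/0.41616 ≈ 2.403.
ΔY = k × ΔG = (+£631 billion) / 0.41616 ≈ +£1,516 billion.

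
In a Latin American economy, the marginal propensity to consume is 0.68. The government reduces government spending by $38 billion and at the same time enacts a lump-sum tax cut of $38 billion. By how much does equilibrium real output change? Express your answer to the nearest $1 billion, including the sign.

−$38 billion

Expenditure multiplier = 1/(1 − MPC) = 1/(1 − 0.68) = 1/0.32 = 3.125.
ΔG contributes k·ΔG = (−$38 billion) / 0.32 ≈ −$118.8 billion.
ΔT of −$38 billion changes first-round spending by −c·ΔT = +$25.84 billion, contributing k·(−c·ΔT) = (+$25.84 billion) / 0.32 ≈ +$80.8 billion.
With ΔG = ΔT and no other leakages, the balanced-budget multiplier is 1, so ΔY = ΔG = −$38 billion.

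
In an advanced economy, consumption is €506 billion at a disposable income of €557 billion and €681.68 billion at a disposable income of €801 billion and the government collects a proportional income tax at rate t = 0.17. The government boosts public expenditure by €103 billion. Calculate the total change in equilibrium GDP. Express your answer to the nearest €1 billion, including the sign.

+€256 billion

MPC = ΔC/ΔYd = (681.68 − 506)/(801 − 557) = 175.68/244 = 0.72.
Spending multiplier = 1/(1 − c(1−t)) = 1/(1 − 0.72×0.83) = 1/0.4024 ≈ 2.485.
ΔY = k × ΔG = (+€103 billion) / 0.4024 ≈ +€256 billion.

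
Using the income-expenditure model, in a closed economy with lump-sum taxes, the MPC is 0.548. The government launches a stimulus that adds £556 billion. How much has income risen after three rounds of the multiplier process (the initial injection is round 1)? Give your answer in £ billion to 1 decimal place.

£1,027.7 billion

Round 1 adds ΔG = £556 billion; each later round is MPC = 0.548 times the previous.
After 3 rounds: 556 + 304.688 + 166.969024 = ΔG·(1 − c^3)/(1 − c) = 556 × (1 − 0.164566592)/0.452 ≈ £1,027.7 billion.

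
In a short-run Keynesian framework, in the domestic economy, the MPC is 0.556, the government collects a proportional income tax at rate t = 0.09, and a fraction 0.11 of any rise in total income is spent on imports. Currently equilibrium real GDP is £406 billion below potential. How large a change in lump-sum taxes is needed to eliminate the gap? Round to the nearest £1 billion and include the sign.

−£441 billion

Spending multiplier = 1/(1 − c(1−t) + m) = 1/(1 − 0.556×0.91 + 0.11) = 1/0.60404 ≈ 1.656.
Tax multiplier = −c·k = −0.556/0.60404 ≈ −0.92. Need ΔY = +£406 billion, so ΔT = ΔY/(−c·k) = −(+£406 billion) × 0.60404 / 0.556 ≈ −£441 billion.
The government should cut lump-sum taxes by £441 billion.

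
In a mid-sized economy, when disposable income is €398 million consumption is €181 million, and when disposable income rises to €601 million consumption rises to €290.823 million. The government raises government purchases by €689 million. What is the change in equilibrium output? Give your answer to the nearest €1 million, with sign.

+€1,501 million

MPC = ΔC/ΔYd = (290.823 − 181)/(601 − 398) = 109.823/203 = 0.541.
Government-spending multiplier = 1/(1 − MPC) = 1/(1 − 0.541) = 1/0.459 ≈ 2.179.
ΔY = k × ΔG = (+€689 million) / 0.459 ≈ +€1,501 million.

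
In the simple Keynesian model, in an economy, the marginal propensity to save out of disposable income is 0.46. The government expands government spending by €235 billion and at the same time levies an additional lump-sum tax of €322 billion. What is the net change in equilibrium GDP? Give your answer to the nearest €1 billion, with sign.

+€133 billion

MPC = 1 − MPS = 1 − 0.46 = 0.54.
Expenditure multiplier = 1/(1 − MPC) = 1/(1 − 0.54) = 1/0.46 ≈ 2.174.
ΔG contributes k·ΔG = (+€235 billion) / 0.46 ≈ +€510.9 billion.
ΔT of +€322 billion changes first-round spending by −c·ΔT = −€173.88 billion, contributing k·(−c·ΔT) = (−€173.88 billion) / 0.46 = −€378 billion.
Net ΔY = k(ΔG − c·ΔT) = (+€61.12 billion) / 0.46 ≈ +€133 billion.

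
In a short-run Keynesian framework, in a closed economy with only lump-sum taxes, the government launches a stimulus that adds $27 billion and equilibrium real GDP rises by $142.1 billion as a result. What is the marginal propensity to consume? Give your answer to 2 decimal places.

Implied spending multiplier k = ΔY/ΔG = 142.1/27 ≈ 5.263.
Since k = 1/(1 − MPC), MPC = 1 − 1/k = 1 − ΔG/ΔY = 1 − 27/142.1 ≈ 0.81.

0.81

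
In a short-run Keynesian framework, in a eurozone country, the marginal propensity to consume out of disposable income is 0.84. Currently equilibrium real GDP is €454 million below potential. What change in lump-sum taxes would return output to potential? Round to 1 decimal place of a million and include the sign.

Spending multiplier = 1/(1 − MPC) = 1/(1 − 0.84) = 1/0.16 = 6.25.
Tax multiplier = −c·k = −0.84/0.16 = −5.25. Need ΔY = +€454 million, so ΔT = ΔY/(−c·k) = −(+€454 million) × 0.16 / 0.84 ≈ −€86.5 million.
The government should cut lump-sum taxes by €86.5 million.

−€86.5 million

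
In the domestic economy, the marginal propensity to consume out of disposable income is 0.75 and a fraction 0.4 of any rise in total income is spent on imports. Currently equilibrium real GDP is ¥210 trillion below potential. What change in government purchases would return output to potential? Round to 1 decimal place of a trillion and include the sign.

Spending multiplier = 1/(1 − c + m) = 1/(1 − 0.75 + 0.4) = 1/0.65 ≈ 1.538.
Need ΔY = +¥210 trillion, so ΔG = ΔY/k = (+¥210 trillion) × 0.65 = +¥136.5 trillion.
The government should increase government purchases by ¥136.5 trillion.

+¥136.5 trillion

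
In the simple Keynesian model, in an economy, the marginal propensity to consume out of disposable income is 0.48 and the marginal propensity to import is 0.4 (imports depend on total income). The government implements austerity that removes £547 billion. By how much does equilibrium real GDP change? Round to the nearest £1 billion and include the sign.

−£595 billion

Expenditure multiplier = 1/(1 − c + m) = 1/(1 − 0.48 + 0.4) = 1/0.92 ≈ 1.087.
ΔY = k × ΔG = (−£547 billion) / 0.92 ≈ −£595 billion.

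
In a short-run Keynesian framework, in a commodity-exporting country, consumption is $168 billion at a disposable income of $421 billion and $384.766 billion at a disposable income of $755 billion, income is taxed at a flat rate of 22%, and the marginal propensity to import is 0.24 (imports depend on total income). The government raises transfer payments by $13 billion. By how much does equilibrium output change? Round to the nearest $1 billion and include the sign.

+$11 billion

MPC = ΔC/ΔYd = (384.766 − 168)/(755 − 421) = 216.766/334 = 0.649.
The transfer change shifts disposable income by +$13 billion, so first-round consumption changes by c·ΔTR = 0.649 × (+$13 billion) = +$8.437 billion.
Expenditure multiplier = 1/(1 − c(1−t) + m) = 1/(1 − 0.649×0.78 + 0.24) = 1/0.73378 ≈ 1.363.
The transfer multiplier is c × k ≈ 0.884, so ΔY = k × (c·ΔTR) = (+$8.437 billion) / 0.73378 ≈ +$11 billion.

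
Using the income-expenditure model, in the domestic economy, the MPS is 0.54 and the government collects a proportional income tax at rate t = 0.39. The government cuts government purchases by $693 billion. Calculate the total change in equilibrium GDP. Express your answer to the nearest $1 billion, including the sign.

MPC = 1 − MPS = 1 − 0.54 = 0.46.
Government-spending multiplier = 1/(1 − c(1−t)) = 1/(1 − 0.46×0.61) = 1/0.7194 ≈ 1.39.
ΔY = k × ΔG = (−$693 billion) / 0.7194 ≈ −$963 billion.

−$963 billion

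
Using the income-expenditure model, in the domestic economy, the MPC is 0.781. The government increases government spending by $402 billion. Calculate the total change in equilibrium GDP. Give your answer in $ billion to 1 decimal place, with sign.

Government-spending multiplier = 1/(1 − MPC) = 1/(1 − 0.781) = 1/0.219 ≈ 4.566.
ΔY = k × ΔG = (+$402 billion) / 0.219 ≈ +$1,835.6 billion.

+$1,835.6 billion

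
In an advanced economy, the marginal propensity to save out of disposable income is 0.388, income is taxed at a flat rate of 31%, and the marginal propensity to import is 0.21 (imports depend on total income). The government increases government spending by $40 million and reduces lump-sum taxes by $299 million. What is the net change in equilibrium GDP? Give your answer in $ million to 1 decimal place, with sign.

+$283.1 million

MPC = 1 − MPS = 1 − 0.388 = 0.612.
Expenditure multiplier = 1/(1 − c(1−t) + m) = 1/(1 − 0.612×0.69 + 0.21) = 1/0.78772 ≈ 1.269.
ΔG contributes k·ΔG = (+$40 million) / 0.78772 ≈ +$50.8 million.
ΔT of −$299 million changes first-round spending by −c·ΔT = +$182.988 million, contributing k·(−c·ΔT) = (+$182.988 million) / 0.78772 ≈ +$232.3 million.
Net ΔY = k(ΔG − c·ΔT) = (+$222.988 million) / 0.78772 ≈ +$283.1 million.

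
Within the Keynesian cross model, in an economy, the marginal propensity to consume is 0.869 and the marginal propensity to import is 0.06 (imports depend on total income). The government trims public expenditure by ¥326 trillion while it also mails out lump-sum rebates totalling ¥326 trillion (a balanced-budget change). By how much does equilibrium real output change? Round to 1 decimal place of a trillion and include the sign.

−¥223.6 trillion

Expenditure multiplier = 1/(1 − c + m) = 1/(1 − 0.869 + 0.06) = 1/0.191 ≈ 5.236.
ΔG contributes k·ΔG = (−¥326 trillion) / 0.191 ≈ −¥1,706.8 trillion.
ΔT of −¥326 trillion changes first-round spending by −c·ΔT = +¥283.294 trillion, contributing k·(−c·ΔT) = (+¥283.294 trillion) / 0.191 ≈ +¥1,483.2 trillion.
Net ΔY = k(ΔG − c·ΔT) = (−¥42.706 trillion) / 0.191 ≈ −¥223.6 trillion.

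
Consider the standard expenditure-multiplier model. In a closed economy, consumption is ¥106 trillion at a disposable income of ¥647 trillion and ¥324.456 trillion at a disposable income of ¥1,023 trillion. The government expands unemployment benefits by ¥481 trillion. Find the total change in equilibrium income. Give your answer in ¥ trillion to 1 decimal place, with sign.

MPC = ΔC/ΔYd = (324.456 − 106)/(1,023 − 647) = 218.456/376 = 0.581.
The transfer change shifts disposable income by +¥481 trillion, so first-round consumption changes by c·ΔTR = 0.581 × (+¥481 trillion) = +¥279.461 trillion.
Expenditure multiplier = 1/(1 − MPC) = 1/(1 − 0.581) = 1/0.419 ≈ 2.387.
The transfer multiplier is c × k ≈ 1.387, so ΔY = k × (c·ΔTR) = (+¥279.461 trillion) / 0.419 ≈ +¥667 trillion.

+¥667.0 trillion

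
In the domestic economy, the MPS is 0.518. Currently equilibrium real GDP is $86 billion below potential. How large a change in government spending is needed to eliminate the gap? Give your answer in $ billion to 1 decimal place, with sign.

+$44.5 billion

MPC = 1 − MPS = 1 − 0.518 = 0.482.
Spending multiplier = 1/(1 − MPC) = 1/(1 − 0.482) = 1/0.518 ≈ 1.931.
Need ΔY = +$86 billion, so ΔG = ΔY/k = (+$86 billion) × 0.518 ≈ +$44.5 billion.
The government should increase government spending by $44.5 billion.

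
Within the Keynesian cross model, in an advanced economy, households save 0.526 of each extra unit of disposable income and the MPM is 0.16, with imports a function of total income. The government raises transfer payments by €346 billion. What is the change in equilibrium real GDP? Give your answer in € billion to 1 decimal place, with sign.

+€239.1 billion

MPC = 1 − MPS = 1 − 0.526 = 0.474.
The transfer change shifts disposable income by +€346 billion, so first-round consumption changes by c·ΔTR = 0.474 × (+€346 billion) = +€164.004 billion.
Expenditure multiplier = 1/(1 − c + m) = 1/(1 − 0.474 + 0.16) = 1/0.686 ≈ 1.458.
The transfer multiplier is c × k ≈ 0.691, so ΔY = k × (c·ΔTR) = (+€164.004 billion) / 0.686 ≈ +€239.1 billion.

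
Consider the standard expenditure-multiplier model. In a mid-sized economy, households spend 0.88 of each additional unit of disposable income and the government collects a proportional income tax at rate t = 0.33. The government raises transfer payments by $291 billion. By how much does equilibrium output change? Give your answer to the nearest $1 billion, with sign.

+$624 billion

The transfer change shifts disposable income by +$291 billion, so first-round consumption changes by c·ΔTR = 0.88 × (+$291 billion) = +$256.08 billion.
Expenditure multiplier = 1/(1 − c(1−t)) = 1/(1 − 0.88×0.67) = 1/0.4104 ≈ 2.437.
The transfer multiplier is c × k ≈ 2.144, so ΔY = k × (c·ΔTR) = (+$256.08 billion) / 0.4104 ≈ +$624 billion.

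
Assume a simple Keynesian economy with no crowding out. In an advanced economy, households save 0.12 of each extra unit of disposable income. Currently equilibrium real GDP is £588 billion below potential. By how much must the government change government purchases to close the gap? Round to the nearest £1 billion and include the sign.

+£71 billion

MPC = 1 − MPS = 1 − 0.12 = 0.88.
Spending multiplier = 1/(1 − MPC) = 1/(1 − 0.88) = 1/0.12 ≈ 8.333.
Need ΔY = +£588 billion, so ΔG = ΔY/k = (+£588 billion) × 0.12 ≈ +£71 billion.
The government should increase government purchases by £71 billion.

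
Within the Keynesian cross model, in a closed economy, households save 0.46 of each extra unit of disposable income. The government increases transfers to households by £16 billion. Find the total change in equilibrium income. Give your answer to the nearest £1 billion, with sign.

MPC = 1 − MPS = 1 − 0.46 = 0.54.
The transfer change shifts disposable income by +£16 billion, so first-round consumption changes by c·ΔTR = 0.54 × (+£16 billion) = +£8.64 billion.
Expenditure multiplier = 1/(1 − MPC) = 1/(1 − 0.54) = 1/0.46 ≈ 2.174.
The transfer multiplier is c × k ≈ 1.174, so ΔY = k × (c·ΔTR) = (+£8.64 billion) / 0.46 ≈ +£19 billion.

+£19 billion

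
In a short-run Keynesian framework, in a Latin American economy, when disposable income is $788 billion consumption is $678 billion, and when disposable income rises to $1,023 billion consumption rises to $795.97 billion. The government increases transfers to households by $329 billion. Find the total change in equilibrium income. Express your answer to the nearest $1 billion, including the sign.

MPC = ΔC/ΔYd = (795.97 − 678)/(1,023 − 788) = 117.97/235 = 0.502.
The transfer change shifts disposable income by +$329 billion, so first-round consumption changes by c·ΔTR = 0.502 × (+$329 billion) = +$165.158 billion.
Expenditure multiplier = 1/(1 − MPC) = 1/(1 − 0.502) = 1/0.498 ≈ 2.008.
The transfer multiplier is c × k ≈ 1.008, so ΔY = k × (c·ΔTR) = (+$165.158 billion) / 0.498 ≈ +$332 billion.

+$332 billion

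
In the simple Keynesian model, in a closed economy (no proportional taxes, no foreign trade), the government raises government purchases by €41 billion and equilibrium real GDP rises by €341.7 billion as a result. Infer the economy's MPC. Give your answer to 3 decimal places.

Implied spending multiplier k = ΔY/ΔG = 341.7/41 ≈ 8.3341.
Since k = 1/(1 − MPC), MPC = 1 − 1/k = 1 − ΔG/ΔY = 1 − 41/341.7 ≈ 0.880.

0.880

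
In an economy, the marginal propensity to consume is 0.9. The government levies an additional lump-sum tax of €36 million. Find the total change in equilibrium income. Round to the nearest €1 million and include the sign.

A lump-sum tax change of +€36 million shifts disposable income by −€36 million; first-round consumption changes by −c × ΔT = −0.9 × (+€36 million) = −€32.4 million.
Expenditure multiplier = 1/(1 − MPC) = 1/(1 − 0.9) = 1/0.1 = 10.
The tax multiplier is −c × k = −9, so ΔY = k × (−c·ΔT) = (−€32.4 million) / 0.1 = −€324 million.

−€324 million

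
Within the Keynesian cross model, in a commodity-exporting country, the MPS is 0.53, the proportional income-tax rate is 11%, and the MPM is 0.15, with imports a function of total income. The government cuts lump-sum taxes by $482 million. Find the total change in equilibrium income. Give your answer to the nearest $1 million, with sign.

MPC = 1 − MPS = 1 − 0.53 = 0.47.
A lump-sum tax change of −$482 million shifts disposable income by +$482 million; first-round consumption changes by −c × ΔT = −0.47 × (−$482 million) = +$226.54 million.
Expenditure multiplier = 1/(1 − c(1−t) + m) = 1/(1 − 0.47×0.89 + 0.15) = 1/0.7317 ≈ 1.367.
The tax multiplier is −c × k ≈ −0.642, so ΔY = k × (−c·ΔT) = (+$226.54 million) / 0.7317 ≈ +$310 million.

+$310 million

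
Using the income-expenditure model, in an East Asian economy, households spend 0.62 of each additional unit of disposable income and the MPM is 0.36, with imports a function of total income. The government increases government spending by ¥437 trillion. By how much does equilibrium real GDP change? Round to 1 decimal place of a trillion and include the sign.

Expenditure multiplier = 1/(1 − c + m) = 1/(1 − 0.62 + 0.36) = 1/0.74 ≈ 1.351.
ΔY = k × ΔG = (+¥437 trillion) / 0.74 ≈ +¥590.5 trillion.

+¥590.5 trillion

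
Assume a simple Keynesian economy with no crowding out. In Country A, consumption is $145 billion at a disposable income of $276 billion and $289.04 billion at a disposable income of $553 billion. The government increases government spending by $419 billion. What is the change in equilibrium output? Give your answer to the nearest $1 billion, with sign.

+$873 billion

MPC = ΔC/ΔYd = (289.04 − 145)/(553 − 276) = 144.04/277 = 0.52.
Expenditure multiplier = 1/(1 − MPC) = 1/(1 − 0.52) = 1/0.48 ≈ 2.083.
ΔY = k × ΔG = (+$419 billion) / 0.48 ≈ +$873 billion.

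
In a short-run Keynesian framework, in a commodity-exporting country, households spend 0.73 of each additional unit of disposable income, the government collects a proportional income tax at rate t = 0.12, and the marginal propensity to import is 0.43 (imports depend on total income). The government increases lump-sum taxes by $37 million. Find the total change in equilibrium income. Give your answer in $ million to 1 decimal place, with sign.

−$34.3 million

A lump-sum tax change of +$37 million shifts disposable income by −$37 million; first-round consumption changes by −c × ΔT = −0.73 × (+$37 million) = −$27.01 million.
Expenditure multiplier = 1/(1 − c(1−t) + m) = 1/(1 − 0.73×0.88 + 0.43) = 1/0.7876 ≈ 1.27.
The tax multiplier is −c × k ≈ −0.927, so ΔY = k × (−c·ΔT) = (−$27.01 million) / 0.7876 ≈ −$34.3 million.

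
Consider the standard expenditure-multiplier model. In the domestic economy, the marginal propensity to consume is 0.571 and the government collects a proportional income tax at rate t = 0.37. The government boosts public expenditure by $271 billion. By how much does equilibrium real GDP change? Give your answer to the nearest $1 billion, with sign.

Government-spending multiplier = 1/(1 − c(1−t)) = 1/(1 − 0.571×0.63) = 1/0.64027 ≈ 1.562.
ΔY = k × ΔG = (+$271 billion) / 0.64027 ≈ +$423 billion.

+$423 billion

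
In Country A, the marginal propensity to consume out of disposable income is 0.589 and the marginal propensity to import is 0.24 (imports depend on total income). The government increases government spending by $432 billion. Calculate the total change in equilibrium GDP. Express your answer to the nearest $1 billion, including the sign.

+$664 billion

Spending multiplier = 1/(1 − c + m) = 1/(1 − 0.589 + 0.24) = 1/0.651 ≈ 1.536.
ΔY = k × ΔG = (+$432 billion) / 0.651 ≈ +$664 billion.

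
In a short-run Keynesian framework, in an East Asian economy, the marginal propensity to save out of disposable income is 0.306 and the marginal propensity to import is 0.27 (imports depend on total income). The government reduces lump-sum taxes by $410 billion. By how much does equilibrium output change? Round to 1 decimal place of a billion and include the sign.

+$494.0 billion

MPC = 1 − MPS = 1 − 0.306 = 0.694.
A lump-sum tax change of −$410 billion shifts disposable income by +$410 billion; first-round consumption changes by −c × ΔT = −0.694 × (−$410 billion) = +$284.54 billion.
Expenditure multiplier = 1/(1 − c + m) = 1/(1 − 0.694 + 0.27) = 1/0.576 ≈ 1.736.
The tax multiplier is −c × k ≈ −1.205, so ΔY = k × (−c·ΔT) = (+$284.54 billion) / 0.576 ≈ +$494 billion.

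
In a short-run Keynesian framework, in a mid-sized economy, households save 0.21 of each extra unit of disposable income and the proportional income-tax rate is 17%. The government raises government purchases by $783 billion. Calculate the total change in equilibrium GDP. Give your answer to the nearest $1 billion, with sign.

MPC = 1 − MPS = 1 − 0.21 = 0.79.
Expenditure multiplier = 1/(1 − c(1−t)) = 1/(1 − 0.79×0.83) = 1/0.3443 ≈ 2.904.
ΔY = k × ΔG = (+$783 billion) / 0.3443 ≈ +$2,274 billion.

+$2,274 billion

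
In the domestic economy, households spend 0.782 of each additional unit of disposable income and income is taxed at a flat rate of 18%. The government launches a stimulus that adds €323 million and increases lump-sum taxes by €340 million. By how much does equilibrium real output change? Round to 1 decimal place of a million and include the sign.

Expenditure multiplier = 1/(1 − c(1−t)) = 1/(1 − 0.782×0.82) = 1/0.35876 ≈ 2.787.
ΔG contributes k·ΔG = (+€323 million) / 0.35876 ≈ +€900.3 million.
ΔT of +€340 million changes first-round spending by −c·ΔT = −€265.88 million, contributing k·(−c·ΔT) = (−€265.88 million) / 0.35876 ≈ −€741.1 million.
Net ΔY = k(ΔG − c·ΔT) = (+€57.12 million) / 0.35876 ≈ +€159.2 million.

+€159.2 million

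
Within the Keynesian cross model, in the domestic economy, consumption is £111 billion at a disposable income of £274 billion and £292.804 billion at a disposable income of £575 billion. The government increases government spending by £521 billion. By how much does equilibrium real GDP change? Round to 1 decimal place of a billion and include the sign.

+£1,315.7 billion

MPC = ΔC/ΔYd = (292.804 − 111)/(575 − 274) = 181.804/301 = 0.604.
Government-spending multiplier = 1/(1 − MPC) = 1/(1 − 0.604) = 1/0.396 ≈ 2.525.
ΔY = k × ΔG = (+£521 billion) / 0.396 ≈ +£1,315.7 billion.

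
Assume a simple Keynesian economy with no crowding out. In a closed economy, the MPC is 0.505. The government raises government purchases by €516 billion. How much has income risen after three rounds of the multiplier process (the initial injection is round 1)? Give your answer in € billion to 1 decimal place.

Round 1 adds ΔG = €516 billion; each later round is MPC = 0.505 times the previous.
After 3 rounds: 516 + 260.58 + 131.5929 = ΔG·(1 − c^3)/(1 − c) = 516 × (1 − 0.128787625)/0.495 ≈ €908.2 billion.

€908.2 billion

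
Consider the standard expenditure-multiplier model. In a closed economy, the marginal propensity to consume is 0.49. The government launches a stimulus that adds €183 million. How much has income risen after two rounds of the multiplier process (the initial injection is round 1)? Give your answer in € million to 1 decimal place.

€272.7 million

Round 1 adds ΔG = €183 million; each later round is MPC = 0.49 times the previous.
After 2 rounds: 183 + 89.67 = ΔG·(1 − c^2)/(1 − c) = 183 × (1 − 0.2401)/0.51 ≈ €272.7 million.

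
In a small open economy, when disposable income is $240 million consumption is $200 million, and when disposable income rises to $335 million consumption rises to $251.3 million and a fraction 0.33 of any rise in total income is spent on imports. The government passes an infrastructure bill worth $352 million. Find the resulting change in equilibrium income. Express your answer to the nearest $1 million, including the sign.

MPC = ΔC/ΔYd = (251.3 − 200)/(335 − 240) = 51.3/95 = 0.54.
Expenditure multiplier = 1/(1 − c + m) = 1/(1 − 0.54 + 0.33) = 1/0.79 ≈ 1.266.
ΔY = k × ΔG = (+$352 million) / 0.79 ≈ +$446 million.

+$446 million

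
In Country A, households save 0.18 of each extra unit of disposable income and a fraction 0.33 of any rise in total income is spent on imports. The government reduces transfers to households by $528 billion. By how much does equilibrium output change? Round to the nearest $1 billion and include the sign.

MPC = 1 − MPS = 1 − 0.18 = 0.82.
The transfer change shifts disposable income by −$528 billion, so first-round consumption changes by c·ΔTR = 0.82 × (−$528 billion) = −$432.96 billion.
Expenditure multiplier = 1/(1 − c + m) = 1/(1 − 0.82 + 0.33) = 1/0.51 ≈ 1.961.
The transfer multiplier is c × k ≈ 1.608, so ΔY = k × (c·ΔTR) = (−$432.96 billion) / 0.51 ≈ −$849 billion.

−$849 billion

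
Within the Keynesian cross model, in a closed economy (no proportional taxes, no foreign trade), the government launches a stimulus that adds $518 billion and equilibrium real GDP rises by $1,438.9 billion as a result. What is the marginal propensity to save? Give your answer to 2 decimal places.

0.36

Implied spending multiplier k = ΔY/ΔG = 1,438.9/518 ≈ 2.7778.
Since k = 1/(1 − MPC), MPC = 1 − 1/k = 1 − ΔG/ΔY = 1 − 518/1,438.9 ≈ 0.64.
MPS = 1 − MPC = 0.36.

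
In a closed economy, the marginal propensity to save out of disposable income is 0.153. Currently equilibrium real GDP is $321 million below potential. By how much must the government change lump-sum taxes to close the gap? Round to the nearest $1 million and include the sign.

MPC = 1 − MPS = 1 − 0.153 = 0.847.
Spending multiplier = 1/(1 − MPC) = 1/(1 − 0.847) = 1/0.153 ≈ 6.536.
Tax multiplier = −c·k = −0.847/0.153 ≈ −5.536. Need ΔY = +$321 million, so ΔT = ΔY/(−c·k) = −(+$321 million) × 0.153 / 0.847 ≈ −$58 million.
The government should cut lump-sum taxes by $58 million.

−$58 million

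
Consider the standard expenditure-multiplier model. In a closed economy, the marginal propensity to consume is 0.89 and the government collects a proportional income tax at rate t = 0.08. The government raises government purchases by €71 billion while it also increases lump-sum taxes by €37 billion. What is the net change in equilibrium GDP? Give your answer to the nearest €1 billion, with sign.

+€210 billion

Expenditure multiplier = 1/(1 − c(1−t)) = 1/(1 − 0.89×0.92) = 1/0.1812 ≈ 5.519.
ΔG contributes k·ΔG = (+€71 billion) / 0.1812 ≈ +€391.8 billion.
ΔT of +€37 billion changes first-round spending by −c·ΔT = −€32.93 billion, contributing k·(−c·ΔT) = (−€32.93 billion) / 0.1812 ≈ −€181.7 billion.
Net ΔY = k(ΔG − c·ΔT) = (+€38.07 billion) / 0.1812 ≈ +€210 billion.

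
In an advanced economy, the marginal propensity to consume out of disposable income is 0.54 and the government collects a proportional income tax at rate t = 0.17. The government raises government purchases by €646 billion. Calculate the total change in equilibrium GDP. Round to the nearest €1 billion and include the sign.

Spending multiplier = 1/(1 − c(1−t)) = 1/(1 − 0.54×0.83) = 1/0.5518 ≈ 1.812.
ΔY = k × ΔG = (+€646 billion) / 0.5518 ≈ +€1,171 billion.

+€1,171 billion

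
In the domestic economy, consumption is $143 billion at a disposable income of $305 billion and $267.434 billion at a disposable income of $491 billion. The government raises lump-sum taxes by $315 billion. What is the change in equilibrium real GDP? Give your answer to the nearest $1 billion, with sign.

MPC = ΔC/ΔYd = (267.434 − 143)/(491 − 305) = 124.434/186 = 0.669.
A lump-sum tax change of +$315 billion shifts disposable income by −$315 billion; first-round consumption changes by −c × ΔT = −0.669 × (+$315 billion) = −$210.735 billion.
Expenditure multiplier = 1/(1 − MPC) = 1/(1 − 0.669) = 1/0.331 ≈ 3.021.
The tax multiplier is −c × k ≈ −2.021, so ΔY = k × (−c·ΔT) = (−$210.735 billion) / 0.331 ≈ −$637 billion.

−$637 billion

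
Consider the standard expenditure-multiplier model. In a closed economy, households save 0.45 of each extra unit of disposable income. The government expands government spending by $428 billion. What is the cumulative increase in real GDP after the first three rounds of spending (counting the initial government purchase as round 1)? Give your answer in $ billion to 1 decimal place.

$792.9 billion

MPC = 1 − MPS = 1 − 0.45 = 0.55.
Round 1 adds ΔG = $428 billion; each later round is MPC = 0.55 times the previous.
After 3 rounds: 428 + 235.4 + 129.47 = ΔG·(1 − c^3)/(1 − c) = 428 × (1 − 0.166375)/0.45 ≈ $792.9 billion.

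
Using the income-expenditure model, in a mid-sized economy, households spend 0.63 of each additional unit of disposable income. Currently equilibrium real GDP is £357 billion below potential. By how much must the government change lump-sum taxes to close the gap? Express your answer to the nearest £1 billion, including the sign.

Spending multiplier = 1/(1 − MPC) = 1/(1 − 0.63) = 1/0.37 ≈ 2.703.
Tax multiplier = −c·k = −0.63/0.37 ≈ −1.703. Need ΔY = +£357 billion, so ΔT = ΔY/(−c·k) = −(+£357 billion) × 0.37 / 0.63 ≈ −£210 billion.
The government should cut lump-sum taxes by £210 billion.

−£210 billion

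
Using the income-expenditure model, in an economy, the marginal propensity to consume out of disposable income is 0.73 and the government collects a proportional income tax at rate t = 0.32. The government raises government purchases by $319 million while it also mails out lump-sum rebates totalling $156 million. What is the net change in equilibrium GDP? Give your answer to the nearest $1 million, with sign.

Expenditure multiplier = 1/(1 − c(1−t)) = 1/(1 − 0.73×0.68) = 1/0.5036 ≈ 1.986.
ΔG contributes k·ΔG = (+$319 million) / 0.5036 ≈ +$633.4 million.
ΔT of −$156 million changes first-round spending by −c·ΔT = +$113.88 million, contributing k·(−c·ΔT) = (+$113.88 million) / 0.5036 ≈ +$226.1 million.
Net ΔY = k(ΔG − c·ΔT) = (+$432.88 million) / 0.5036 ≈ +$860 million.

+$860 million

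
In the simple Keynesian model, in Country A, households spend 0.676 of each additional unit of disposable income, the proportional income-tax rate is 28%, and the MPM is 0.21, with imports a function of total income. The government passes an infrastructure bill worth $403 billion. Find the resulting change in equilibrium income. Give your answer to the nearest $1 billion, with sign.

+$557 billion

Expenditure multiplier = 1/(1 − c(1−t) + m) = 1/(1 − 0.676×0.72 + 0.21) = 1/0.72328 ≈ 1.383.
ΔY = k × ΔG = (+$403 billion) / 0.72328 ≈ +$557 billion.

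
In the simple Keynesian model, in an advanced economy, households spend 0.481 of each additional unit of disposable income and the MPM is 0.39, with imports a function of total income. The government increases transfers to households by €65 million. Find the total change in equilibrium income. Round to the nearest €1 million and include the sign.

+€34 million

The transfer change shifts disposable income by +€65 million, so first-round consumption changes by c·ΔTR = 0.481 × (+€65 million) = +€31.265 million.
Expenditure multiplier = 1/(1 − c + m) = 1/(1 − 0.481 + 0.39) = 1/0.909 ≈ 1.1.
The transfer multiplier is c × k ≈ 0.529, so ΔY = k × (c·ΔTR) = (+€31.265 million) / 0.909 ≈ +€34 million.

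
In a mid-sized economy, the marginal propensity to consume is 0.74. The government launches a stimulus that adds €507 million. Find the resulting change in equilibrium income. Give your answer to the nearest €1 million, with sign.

Government-spending multiplier = 1/(1 − MPC) = 1/(1 − 0.74) = 1/0.26 ≈ 3.846.
ΔY = k × ΔG = (+€507 million) / 0.26 = +€1,950 million.

+€1,950 million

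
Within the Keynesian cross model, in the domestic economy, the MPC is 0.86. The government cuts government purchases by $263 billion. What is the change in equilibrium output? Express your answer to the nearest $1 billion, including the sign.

Spending multiplier = 1/(1 − MPC) = 1/(1 − 0.86) = 1/0.14 ≈ 7.143.
ΔY = k × ΔG = (−$263 billion) / 0.14 ≈ −$1,879 billion.

−$1,879 billion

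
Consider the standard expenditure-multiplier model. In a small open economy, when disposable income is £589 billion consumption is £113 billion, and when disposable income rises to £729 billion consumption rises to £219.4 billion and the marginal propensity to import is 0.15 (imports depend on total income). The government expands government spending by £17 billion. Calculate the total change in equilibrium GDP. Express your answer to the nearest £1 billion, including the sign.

MPC = ΔC/ΔYd = (219.4 − 113)/(729 − 589) = 106.4/140 = 0.76.
Government-spending multiplier = 1/(1 − c + m) = 1/(1 − 0.76 + 0.15) = 1/0.39 ≈ 2.564.
ΔY = k × ΔG = (+£17 billion) / 0.39 ≈ +£44 billion.

+£44 billion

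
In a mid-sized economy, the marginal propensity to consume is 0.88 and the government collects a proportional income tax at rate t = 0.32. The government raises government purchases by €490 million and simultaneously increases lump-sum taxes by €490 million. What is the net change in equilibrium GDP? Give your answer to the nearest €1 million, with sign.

+€146 million

Expenditure multiplier = 1/(1 − c(1−t)) = 1/(1 − 0.88×0.68) = 1/0.4016 ≈ 2.49.
ΔG contributes k·ΔG = (+€490 million) / 0.4016 ≈ +€1,220.1 million.
ΔT of +€490 million changes first-round spending by −c·ΔT = −€431.2 million, contributing k·(−c·ΔT) = (−€431.2 million) / 0.4016 ≈ −€1,073.7 million.
Net ΔY = k(ΔG − c·ΔT) = (+€58.8 million) / 0.4016 ≈ +€146 million.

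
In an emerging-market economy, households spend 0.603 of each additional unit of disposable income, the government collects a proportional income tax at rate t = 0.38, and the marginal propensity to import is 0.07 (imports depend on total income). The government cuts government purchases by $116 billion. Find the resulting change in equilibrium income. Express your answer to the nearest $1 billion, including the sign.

−$167 billion

Government-spending multiplier = 1/(1 − c(1−t) + m) = 1/(1 − 0.603×0.62 + 0.07) = 1/0.69614 ≈ 1.436.
ΔY = k × ΔG = (−$116 billion) / 0.69614 ≈ −$167 billion.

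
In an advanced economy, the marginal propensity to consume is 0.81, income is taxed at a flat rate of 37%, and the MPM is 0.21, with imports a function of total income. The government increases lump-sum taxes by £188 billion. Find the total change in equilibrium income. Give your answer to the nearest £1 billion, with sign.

−£218 billion

A lump-sum tax change of +£188 billion shifts disposable income by −£188 billion; first-round consumption changes by −c × ΔT = −0.81 × (+£188 billion) = −£152.28 billion.
Expenditure multiplier = 1/(1 − c(1−t) + m) = 1/(1 − 0.81×0.63 + 0.21) = 1/0.6997 ≈ 1.429.
The tax multiplier is −c × k ≈ −1.158, so ΔY = k × (−c·ΔT) = (−£152.28 billion) / 0.6997 ≈ −£218 billion.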